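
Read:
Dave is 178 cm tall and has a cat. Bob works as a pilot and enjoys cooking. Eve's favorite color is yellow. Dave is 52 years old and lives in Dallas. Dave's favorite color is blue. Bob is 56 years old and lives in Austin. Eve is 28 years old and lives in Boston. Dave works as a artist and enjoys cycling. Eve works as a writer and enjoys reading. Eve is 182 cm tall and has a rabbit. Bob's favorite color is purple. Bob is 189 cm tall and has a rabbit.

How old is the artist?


The artist is Dave, age 52

52


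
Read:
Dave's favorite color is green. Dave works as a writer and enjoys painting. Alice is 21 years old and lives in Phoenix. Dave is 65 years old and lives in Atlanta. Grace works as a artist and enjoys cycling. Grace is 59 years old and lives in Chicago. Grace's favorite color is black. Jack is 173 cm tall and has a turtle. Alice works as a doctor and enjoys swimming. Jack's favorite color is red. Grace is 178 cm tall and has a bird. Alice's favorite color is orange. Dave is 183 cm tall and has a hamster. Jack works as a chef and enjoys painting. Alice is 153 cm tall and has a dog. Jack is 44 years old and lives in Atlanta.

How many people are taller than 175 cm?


Taller than 175: 2

2


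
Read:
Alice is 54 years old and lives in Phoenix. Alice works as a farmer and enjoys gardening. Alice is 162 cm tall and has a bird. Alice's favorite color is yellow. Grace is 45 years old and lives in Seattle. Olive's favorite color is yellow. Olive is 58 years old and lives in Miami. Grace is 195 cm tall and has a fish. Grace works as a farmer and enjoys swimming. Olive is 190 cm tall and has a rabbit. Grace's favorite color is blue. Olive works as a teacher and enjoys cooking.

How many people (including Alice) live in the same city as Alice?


Alice lives in Phoenix. Count = 1

1


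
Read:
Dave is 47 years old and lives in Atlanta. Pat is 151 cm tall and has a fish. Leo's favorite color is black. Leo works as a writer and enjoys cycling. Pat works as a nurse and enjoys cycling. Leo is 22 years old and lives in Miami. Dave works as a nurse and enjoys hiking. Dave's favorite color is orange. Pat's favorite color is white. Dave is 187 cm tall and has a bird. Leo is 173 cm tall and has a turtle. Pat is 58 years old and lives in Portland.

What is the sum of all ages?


58+47+22 = 127

127


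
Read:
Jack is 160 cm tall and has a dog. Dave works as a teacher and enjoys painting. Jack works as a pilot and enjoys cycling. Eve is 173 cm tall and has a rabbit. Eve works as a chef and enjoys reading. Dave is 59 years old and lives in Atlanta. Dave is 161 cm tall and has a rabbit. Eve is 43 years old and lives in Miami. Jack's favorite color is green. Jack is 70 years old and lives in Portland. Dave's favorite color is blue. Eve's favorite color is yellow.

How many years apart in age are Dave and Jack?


59 vs 70, diff = 11

11


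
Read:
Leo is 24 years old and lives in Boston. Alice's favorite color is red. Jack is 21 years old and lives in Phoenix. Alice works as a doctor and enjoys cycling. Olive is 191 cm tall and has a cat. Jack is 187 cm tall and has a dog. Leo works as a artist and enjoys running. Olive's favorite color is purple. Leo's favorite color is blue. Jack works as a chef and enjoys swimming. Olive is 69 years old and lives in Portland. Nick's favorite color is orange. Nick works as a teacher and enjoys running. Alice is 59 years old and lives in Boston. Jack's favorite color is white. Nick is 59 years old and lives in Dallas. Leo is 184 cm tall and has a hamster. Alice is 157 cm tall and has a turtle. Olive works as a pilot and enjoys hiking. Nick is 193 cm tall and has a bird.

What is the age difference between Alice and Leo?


|59 - 24| = 35

35


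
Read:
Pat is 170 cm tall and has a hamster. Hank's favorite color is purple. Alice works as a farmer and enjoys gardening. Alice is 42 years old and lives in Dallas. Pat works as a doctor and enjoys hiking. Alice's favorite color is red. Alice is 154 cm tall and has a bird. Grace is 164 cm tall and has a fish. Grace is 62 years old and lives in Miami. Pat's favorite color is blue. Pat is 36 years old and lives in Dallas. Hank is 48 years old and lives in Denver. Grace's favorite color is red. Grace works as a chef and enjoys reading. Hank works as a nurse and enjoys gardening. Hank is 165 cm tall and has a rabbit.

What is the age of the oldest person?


Oldest: Grace at 62

62


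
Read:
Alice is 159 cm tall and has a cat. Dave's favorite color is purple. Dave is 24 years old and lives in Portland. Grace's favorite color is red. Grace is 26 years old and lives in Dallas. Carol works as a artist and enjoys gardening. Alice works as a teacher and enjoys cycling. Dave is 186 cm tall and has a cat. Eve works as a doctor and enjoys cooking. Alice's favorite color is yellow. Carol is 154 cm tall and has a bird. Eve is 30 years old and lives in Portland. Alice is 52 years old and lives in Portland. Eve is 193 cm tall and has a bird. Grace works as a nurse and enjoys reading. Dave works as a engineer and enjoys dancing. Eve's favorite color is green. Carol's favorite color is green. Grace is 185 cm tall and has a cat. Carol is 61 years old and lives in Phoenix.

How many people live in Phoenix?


Count in Phoenix: 1

1


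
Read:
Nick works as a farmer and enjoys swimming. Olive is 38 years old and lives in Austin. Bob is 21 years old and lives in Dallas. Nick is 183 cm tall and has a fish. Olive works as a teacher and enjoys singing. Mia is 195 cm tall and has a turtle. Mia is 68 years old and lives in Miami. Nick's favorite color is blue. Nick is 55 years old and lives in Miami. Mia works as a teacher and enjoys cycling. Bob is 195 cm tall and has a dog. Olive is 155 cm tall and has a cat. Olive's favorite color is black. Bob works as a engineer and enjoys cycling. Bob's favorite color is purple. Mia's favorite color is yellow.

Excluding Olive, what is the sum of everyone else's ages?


Sum (excluding Olive): 144

144


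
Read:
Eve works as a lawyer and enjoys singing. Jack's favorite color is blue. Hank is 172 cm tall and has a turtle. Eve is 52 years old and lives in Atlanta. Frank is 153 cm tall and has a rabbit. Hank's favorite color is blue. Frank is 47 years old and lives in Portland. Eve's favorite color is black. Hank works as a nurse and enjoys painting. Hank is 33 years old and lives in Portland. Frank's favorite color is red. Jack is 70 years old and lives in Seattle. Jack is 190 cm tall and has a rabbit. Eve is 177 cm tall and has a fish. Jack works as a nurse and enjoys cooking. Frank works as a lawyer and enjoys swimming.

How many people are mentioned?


People: Frank, Jack, Hank, Eve. Count = 4

4


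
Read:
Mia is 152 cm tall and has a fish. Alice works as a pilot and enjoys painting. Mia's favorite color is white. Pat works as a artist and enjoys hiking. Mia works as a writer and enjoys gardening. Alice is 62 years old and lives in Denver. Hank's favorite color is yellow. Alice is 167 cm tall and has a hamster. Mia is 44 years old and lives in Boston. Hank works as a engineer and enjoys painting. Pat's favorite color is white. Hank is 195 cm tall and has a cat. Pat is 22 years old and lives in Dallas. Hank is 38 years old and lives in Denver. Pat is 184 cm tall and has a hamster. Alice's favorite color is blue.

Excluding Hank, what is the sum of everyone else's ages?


Sum (excluding Hank): 128

128


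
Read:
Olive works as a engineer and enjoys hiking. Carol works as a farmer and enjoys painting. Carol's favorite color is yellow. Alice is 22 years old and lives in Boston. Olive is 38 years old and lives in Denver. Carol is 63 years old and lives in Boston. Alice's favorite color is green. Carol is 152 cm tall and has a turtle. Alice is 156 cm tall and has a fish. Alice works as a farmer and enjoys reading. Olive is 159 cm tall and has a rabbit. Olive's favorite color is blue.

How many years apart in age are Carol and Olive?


63 vs 38, diff = 25

25


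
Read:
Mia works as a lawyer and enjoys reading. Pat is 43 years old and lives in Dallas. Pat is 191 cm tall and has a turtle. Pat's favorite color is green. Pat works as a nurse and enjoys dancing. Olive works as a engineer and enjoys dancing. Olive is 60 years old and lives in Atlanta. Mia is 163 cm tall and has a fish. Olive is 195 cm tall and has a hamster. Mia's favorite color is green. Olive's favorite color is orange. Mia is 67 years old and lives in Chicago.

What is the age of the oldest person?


Oldest: Mia at 67

67


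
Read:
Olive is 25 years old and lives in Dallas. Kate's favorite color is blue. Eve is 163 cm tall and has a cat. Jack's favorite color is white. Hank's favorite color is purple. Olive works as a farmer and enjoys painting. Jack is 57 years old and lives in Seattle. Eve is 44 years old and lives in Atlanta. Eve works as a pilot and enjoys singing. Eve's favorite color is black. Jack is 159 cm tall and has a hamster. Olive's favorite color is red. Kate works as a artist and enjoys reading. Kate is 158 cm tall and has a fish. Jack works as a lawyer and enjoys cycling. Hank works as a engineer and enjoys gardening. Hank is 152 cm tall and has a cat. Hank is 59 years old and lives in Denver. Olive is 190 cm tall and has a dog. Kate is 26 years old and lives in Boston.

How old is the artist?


The artist is Kate, age 26

26


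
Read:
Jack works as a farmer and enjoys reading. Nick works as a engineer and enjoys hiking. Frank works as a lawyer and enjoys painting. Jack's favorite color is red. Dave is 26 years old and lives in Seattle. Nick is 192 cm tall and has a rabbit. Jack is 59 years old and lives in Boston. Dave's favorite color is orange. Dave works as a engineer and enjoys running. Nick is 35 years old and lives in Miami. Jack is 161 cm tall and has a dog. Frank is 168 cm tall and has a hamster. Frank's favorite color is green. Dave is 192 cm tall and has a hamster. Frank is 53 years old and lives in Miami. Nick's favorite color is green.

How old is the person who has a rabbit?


Person with rabbit is Nick, age 35

35


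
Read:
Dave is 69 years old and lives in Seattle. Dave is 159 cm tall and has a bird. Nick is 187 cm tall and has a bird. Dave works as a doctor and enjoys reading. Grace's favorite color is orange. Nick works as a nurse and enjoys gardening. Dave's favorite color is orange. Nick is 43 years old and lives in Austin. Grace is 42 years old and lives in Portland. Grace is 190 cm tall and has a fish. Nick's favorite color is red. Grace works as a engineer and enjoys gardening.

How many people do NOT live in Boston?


Not in Boston: 3

3


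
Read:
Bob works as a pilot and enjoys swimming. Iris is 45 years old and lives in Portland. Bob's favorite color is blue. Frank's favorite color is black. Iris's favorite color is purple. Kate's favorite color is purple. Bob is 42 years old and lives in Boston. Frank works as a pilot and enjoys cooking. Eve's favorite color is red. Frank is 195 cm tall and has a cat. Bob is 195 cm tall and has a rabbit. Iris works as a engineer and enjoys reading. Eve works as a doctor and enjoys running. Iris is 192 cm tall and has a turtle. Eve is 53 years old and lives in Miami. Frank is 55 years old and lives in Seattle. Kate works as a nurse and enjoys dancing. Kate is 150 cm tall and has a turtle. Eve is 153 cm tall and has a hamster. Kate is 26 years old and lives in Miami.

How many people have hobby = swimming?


Count: 1

1


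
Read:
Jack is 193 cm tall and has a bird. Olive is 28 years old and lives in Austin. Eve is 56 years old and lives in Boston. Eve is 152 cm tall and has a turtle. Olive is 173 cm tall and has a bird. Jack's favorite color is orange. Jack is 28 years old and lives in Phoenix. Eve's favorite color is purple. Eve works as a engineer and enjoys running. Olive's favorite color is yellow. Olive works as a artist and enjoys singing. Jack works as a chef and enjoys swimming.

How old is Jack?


Jack is 28 years old

28


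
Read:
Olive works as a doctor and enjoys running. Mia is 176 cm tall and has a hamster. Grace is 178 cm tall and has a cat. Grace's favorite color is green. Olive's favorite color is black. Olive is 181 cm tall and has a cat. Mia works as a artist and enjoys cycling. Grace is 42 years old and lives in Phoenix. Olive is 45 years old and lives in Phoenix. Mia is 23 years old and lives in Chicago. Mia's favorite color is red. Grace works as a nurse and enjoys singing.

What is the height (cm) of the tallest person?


Tallest: Olive at 181 cm

181


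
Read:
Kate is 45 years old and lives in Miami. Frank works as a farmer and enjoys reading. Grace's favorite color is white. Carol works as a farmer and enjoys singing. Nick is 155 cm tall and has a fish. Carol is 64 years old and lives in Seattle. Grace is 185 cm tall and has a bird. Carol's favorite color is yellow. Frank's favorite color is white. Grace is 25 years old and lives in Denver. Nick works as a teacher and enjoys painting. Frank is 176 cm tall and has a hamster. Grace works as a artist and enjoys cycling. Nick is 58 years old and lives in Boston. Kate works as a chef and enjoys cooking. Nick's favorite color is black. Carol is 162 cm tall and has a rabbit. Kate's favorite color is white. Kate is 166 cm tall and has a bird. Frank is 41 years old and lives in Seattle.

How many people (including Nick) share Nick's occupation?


Nick is a teacher. Count = 1

1


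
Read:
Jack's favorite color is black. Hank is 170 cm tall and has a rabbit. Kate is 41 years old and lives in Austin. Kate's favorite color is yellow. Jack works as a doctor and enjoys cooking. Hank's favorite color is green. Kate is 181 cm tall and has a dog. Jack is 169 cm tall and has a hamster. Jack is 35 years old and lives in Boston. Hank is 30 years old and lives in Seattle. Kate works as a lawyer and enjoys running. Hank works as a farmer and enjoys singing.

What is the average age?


Sum=106, n=3, avg=35.33

35.33


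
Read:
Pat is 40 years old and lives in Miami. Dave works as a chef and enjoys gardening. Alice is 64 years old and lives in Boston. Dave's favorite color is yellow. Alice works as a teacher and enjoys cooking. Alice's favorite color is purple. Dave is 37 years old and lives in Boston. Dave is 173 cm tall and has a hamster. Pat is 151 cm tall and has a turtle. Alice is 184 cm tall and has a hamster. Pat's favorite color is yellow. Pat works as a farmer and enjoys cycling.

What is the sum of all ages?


40+37+64 = 141

141


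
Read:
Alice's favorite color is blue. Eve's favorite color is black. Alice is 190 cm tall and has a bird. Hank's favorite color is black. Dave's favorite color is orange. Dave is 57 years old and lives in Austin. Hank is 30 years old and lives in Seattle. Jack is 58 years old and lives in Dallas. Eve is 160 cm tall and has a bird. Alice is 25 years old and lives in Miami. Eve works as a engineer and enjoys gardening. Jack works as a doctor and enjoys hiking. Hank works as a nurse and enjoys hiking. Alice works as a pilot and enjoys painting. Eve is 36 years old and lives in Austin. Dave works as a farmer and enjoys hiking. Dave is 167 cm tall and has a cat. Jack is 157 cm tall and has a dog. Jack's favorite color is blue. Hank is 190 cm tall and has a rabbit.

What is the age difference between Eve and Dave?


|36 - 57| = 21

21


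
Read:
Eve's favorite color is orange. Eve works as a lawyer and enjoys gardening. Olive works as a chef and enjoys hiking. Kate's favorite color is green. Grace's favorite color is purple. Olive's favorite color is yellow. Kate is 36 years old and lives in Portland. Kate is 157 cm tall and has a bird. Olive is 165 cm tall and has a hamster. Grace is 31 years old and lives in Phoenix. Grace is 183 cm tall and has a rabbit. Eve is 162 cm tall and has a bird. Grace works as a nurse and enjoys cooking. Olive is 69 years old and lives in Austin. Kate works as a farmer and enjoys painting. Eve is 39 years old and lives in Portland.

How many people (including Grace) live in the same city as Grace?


Grace lives in Phoenix. Count = 1

1


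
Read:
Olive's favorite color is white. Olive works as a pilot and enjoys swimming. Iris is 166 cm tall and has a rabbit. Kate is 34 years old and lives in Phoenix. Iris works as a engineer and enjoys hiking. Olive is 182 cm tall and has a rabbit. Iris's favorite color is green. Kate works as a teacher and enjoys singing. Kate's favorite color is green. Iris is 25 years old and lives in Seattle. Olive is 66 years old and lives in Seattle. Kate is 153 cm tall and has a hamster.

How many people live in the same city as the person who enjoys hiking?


Person with hobby hiking is Iris, city Seattle. Count = 2

2


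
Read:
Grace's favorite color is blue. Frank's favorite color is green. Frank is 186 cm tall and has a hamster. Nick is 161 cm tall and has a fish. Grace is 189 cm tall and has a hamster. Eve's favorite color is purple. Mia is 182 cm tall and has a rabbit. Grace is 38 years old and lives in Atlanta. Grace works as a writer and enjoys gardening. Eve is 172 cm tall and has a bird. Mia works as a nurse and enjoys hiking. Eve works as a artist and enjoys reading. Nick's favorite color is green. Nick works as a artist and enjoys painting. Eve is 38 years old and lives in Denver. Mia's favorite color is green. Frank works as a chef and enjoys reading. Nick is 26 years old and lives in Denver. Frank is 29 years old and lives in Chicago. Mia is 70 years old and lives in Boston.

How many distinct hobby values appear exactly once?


Unique hobby values: 3

3


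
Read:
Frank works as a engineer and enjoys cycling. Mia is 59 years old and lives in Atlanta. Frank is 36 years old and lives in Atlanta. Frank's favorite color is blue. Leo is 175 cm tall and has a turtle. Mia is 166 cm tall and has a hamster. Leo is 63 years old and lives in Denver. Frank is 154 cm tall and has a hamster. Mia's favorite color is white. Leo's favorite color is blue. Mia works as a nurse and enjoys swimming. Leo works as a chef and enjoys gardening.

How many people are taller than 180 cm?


Taller than 180: 0

0


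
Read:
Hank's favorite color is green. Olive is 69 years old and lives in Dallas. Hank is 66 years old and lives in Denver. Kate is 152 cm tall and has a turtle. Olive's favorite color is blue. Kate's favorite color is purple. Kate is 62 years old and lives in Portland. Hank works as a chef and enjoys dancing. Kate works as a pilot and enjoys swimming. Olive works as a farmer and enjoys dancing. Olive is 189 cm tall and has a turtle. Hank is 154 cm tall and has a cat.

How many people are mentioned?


People: Hank, Olive, Kate. Count = 3

3


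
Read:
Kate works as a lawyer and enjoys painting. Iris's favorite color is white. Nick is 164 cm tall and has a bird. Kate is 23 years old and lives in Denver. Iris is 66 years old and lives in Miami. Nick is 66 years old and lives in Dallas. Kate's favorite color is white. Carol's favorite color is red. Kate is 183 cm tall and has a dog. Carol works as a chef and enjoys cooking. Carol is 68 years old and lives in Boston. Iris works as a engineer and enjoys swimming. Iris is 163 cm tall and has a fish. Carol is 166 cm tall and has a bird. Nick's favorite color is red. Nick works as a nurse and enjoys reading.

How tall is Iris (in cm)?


Iris is 163 cm tall

163


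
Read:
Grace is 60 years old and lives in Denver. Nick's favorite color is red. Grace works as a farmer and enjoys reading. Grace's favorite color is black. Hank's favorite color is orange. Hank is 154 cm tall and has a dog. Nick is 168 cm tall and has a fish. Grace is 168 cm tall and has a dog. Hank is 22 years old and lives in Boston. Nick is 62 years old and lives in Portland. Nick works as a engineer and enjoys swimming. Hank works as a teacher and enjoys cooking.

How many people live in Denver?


Count in Denver: 1

1


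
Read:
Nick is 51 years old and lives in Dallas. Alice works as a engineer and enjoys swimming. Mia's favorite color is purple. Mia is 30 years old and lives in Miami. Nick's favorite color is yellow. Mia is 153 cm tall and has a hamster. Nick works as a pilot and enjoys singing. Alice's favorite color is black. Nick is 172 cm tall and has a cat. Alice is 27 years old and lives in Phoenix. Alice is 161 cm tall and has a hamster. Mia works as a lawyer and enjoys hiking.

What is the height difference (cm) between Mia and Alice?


|153 - 161| = 8

8


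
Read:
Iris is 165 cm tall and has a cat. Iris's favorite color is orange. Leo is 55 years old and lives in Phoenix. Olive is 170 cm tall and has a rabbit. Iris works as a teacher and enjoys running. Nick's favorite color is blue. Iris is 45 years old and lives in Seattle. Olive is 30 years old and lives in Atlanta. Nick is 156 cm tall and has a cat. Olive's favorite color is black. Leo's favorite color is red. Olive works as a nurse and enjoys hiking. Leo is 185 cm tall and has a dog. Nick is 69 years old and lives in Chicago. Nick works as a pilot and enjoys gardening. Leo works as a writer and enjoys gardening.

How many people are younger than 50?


Filter: 2

2


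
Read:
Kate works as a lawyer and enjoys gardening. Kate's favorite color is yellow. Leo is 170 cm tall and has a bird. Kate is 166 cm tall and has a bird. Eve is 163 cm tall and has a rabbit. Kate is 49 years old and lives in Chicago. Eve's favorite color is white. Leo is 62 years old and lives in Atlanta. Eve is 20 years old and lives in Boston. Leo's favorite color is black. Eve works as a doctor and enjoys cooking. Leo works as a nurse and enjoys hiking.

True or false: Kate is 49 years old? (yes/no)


Kate is actually 49. yes

yes


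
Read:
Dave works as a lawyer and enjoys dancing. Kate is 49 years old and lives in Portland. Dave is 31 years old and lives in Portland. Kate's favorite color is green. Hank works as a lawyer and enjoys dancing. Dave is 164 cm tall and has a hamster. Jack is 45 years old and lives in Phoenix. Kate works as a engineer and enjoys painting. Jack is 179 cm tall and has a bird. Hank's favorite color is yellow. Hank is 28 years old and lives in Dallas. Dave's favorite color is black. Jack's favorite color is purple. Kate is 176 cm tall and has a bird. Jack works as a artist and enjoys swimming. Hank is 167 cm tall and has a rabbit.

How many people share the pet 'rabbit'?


Count: 1

1


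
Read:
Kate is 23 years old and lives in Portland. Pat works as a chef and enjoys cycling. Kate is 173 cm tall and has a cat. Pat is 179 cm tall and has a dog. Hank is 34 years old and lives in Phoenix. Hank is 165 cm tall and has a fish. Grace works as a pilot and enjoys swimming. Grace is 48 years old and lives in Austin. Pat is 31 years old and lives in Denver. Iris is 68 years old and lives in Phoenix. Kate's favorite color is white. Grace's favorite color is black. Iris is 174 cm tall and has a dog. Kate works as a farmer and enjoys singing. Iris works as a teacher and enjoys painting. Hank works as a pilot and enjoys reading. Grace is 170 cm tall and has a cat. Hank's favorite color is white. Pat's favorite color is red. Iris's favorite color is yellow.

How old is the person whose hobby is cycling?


Person with hobby=cycling is Pat, age 31

31


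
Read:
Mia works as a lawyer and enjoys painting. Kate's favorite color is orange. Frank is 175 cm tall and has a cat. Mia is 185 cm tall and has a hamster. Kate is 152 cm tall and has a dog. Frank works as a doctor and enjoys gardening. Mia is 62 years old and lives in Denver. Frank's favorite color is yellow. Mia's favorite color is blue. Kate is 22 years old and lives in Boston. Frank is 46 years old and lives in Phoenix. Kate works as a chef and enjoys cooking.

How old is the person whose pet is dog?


Person with pet=dog is Kate, age 22

22


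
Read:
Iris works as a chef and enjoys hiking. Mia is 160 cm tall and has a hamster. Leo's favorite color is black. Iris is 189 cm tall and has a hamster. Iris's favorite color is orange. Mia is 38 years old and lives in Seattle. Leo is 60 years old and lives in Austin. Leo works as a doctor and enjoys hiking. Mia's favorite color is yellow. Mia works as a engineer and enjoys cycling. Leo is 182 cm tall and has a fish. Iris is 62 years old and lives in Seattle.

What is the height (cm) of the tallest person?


Tallest: Iris at 189 cm

189


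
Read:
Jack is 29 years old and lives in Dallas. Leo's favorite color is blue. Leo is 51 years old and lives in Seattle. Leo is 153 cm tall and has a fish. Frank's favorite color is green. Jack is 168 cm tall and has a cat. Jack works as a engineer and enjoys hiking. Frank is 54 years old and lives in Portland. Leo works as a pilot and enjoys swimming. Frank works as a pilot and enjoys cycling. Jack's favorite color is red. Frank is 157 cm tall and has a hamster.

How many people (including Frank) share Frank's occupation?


Frank is a pilot. Count = 2

2


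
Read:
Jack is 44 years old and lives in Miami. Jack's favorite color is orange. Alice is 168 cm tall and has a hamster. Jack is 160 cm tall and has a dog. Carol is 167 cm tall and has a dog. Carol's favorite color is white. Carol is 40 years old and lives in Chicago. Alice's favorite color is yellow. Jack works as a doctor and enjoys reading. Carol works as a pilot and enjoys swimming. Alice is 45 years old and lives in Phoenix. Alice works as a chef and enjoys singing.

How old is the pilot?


The pilot is Carol, age 40

40


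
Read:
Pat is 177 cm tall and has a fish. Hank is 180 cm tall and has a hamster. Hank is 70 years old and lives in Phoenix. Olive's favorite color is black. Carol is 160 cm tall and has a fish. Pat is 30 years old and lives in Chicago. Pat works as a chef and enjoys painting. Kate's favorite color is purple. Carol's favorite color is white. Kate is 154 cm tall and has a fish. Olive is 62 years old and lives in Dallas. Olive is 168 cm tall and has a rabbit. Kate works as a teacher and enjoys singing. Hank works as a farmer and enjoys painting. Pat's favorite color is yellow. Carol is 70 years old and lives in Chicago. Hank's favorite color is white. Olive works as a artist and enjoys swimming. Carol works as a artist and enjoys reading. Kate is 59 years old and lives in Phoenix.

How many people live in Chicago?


Count in Chicago: 2

2


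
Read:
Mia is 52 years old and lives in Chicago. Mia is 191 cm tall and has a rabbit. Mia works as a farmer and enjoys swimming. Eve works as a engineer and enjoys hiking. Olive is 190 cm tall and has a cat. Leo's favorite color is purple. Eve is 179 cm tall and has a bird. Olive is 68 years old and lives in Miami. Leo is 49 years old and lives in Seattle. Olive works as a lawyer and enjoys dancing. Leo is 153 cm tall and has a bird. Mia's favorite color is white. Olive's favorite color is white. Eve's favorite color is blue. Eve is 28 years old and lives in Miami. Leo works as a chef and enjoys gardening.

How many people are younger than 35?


Filter: 1

1


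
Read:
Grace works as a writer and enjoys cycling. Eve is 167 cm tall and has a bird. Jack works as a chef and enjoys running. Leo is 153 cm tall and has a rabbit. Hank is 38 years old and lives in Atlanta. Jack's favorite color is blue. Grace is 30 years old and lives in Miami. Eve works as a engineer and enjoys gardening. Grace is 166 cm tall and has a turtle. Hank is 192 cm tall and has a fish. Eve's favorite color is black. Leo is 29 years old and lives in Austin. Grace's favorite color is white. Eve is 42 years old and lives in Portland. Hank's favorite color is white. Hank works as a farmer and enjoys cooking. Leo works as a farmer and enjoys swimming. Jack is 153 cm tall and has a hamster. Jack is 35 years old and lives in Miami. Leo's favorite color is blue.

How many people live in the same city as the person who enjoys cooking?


Person with hobby cooking is Hank, city Atlanta. Count = 1

1


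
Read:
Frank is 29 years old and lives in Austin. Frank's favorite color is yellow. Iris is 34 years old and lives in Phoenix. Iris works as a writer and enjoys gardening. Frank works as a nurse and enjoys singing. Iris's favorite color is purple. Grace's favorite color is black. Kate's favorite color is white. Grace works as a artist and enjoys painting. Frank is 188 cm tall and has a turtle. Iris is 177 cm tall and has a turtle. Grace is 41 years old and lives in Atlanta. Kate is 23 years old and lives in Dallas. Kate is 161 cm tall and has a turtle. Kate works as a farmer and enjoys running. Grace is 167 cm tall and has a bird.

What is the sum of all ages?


23+29+41+34 = 127

127


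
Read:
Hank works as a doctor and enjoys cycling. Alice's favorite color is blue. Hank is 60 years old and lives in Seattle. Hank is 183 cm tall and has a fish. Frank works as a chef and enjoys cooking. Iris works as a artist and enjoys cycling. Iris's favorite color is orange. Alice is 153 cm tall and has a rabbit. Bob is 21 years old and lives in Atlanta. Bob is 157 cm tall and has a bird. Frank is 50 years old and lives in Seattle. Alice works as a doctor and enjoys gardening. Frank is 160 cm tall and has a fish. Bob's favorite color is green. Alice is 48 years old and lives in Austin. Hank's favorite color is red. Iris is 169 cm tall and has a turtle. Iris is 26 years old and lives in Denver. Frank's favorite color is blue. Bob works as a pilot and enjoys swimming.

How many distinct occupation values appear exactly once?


Unique occupation values: 3

3


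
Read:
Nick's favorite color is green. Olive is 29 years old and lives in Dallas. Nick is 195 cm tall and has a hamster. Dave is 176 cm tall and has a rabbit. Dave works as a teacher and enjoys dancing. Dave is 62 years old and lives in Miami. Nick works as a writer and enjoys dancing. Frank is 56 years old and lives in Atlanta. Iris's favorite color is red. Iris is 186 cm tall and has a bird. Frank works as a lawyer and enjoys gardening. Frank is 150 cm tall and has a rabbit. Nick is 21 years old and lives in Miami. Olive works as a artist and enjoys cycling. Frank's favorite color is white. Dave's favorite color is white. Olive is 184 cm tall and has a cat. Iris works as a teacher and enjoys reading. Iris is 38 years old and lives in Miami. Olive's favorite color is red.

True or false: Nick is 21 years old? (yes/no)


Nick is actually 21. yes

yes


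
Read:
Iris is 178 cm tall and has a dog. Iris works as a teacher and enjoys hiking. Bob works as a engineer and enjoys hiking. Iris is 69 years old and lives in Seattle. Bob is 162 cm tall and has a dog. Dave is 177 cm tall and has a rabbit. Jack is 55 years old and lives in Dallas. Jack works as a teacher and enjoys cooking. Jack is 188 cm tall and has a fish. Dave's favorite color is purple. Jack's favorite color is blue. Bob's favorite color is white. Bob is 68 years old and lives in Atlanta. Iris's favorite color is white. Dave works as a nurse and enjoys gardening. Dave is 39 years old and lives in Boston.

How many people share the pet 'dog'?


Count: 2

2


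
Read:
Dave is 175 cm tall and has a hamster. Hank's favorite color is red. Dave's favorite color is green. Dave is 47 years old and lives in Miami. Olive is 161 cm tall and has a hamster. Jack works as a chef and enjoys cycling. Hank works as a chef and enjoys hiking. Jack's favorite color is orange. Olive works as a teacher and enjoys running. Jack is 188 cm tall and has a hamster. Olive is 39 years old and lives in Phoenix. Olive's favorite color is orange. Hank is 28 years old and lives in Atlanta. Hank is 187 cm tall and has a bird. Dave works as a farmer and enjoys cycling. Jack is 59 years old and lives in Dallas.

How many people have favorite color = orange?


Count: 2

2


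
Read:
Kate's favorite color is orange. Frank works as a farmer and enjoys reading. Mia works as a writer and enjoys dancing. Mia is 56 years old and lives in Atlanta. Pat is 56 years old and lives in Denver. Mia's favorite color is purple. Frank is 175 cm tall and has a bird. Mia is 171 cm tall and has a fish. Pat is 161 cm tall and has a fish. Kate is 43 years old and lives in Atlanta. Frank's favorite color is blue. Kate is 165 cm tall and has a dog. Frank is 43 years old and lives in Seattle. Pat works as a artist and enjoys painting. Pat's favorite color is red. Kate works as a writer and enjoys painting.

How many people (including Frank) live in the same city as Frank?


Frank lives in Seattle. Count = 1

1


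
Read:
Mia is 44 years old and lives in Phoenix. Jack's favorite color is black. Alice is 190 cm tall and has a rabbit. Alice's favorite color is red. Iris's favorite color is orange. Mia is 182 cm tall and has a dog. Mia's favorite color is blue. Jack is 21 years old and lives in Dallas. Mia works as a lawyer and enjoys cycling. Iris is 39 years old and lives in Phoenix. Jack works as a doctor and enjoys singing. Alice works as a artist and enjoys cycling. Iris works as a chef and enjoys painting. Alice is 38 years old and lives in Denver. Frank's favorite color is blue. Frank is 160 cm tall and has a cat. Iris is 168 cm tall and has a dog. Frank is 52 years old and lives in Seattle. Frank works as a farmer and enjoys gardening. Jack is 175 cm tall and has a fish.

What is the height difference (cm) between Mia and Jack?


|182 - 175| = 7

7


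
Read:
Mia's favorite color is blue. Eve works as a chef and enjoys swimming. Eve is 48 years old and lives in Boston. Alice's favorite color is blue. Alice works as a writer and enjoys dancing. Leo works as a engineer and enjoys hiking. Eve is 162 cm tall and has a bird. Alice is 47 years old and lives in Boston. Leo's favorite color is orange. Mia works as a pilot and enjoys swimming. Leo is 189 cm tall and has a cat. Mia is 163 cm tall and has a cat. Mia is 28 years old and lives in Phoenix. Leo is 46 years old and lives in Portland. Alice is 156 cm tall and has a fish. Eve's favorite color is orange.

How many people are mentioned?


People: Alice, Eve, Mia, Leo. Count = 4

4


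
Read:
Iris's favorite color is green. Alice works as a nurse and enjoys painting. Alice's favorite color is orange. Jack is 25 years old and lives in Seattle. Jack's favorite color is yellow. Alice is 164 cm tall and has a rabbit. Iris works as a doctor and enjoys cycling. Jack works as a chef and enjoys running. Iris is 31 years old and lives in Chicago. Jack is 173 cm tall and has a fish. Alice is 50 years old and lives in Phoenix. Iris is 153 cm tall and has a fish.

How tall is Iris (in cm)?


Iris is 153 cm tall

153


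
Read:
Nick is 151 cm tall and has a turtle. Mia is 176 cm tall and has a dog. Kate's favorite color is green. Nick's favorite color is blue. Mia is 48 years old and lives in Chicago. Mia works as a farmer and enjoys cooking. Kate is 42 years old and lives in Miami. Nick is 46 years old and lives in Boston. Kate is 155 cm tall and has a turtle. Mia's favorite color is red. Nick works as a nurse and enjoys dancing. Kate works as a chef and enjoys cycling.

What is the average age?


Sum=136, n=3, avg=45.33

45.33


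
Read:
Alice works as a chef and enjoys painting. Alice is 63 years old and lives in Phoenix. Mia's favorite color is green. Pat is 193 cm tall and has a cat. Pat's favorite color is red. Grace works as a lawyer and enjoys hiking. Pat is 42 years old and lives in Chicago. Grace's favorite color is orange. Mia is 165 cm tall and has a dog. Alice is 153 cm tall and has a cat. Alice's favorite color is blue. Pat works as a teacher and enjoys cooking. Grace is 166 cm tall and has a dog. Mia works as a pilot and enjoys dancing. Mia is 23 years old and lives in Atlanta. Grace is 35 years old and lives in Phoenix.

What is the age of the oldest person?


Oldest: Alice at 63

63


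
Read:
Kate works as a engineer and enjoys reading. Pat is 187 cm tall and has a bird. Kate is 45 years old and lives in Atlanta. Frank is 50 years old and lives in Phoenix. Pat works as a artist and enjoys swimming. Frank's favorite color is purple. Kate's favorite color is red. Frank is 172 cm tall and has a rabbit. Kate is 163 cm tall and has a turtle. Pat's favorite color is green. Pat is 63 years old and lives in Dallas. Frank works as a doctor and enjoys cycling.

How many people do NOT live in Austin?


Not in Austin: 3

3


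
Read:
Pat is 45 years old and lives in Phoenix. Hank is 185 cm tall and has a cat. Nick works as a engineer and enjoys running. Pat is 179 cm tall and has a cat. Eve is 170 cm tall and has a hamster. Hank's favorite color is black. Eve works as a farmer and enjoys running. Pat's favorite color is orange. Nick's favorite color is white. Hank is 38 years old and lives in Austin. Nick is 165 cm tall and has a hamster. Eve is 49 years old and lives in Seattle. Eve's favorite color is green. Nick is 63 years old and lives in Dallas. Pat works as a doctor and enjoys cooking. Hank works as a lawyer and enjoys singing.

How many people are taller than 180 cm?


Taller than 180: 1

1


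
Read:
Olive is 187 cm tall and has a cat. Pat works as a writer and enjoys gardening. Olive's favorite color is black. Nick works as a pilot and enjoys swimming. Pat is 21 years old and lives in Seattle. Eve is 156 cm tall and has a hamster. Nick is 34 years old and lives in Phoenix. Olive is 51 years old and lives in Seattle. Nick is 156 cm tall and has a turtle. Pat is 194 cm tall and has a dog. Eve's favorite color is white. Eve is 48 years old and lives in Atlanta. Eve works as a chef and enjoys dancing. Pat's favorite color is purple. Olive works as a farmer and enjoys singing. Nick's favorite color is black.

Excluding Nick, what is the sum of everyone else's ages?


Sum (excluding Nick): 120

120


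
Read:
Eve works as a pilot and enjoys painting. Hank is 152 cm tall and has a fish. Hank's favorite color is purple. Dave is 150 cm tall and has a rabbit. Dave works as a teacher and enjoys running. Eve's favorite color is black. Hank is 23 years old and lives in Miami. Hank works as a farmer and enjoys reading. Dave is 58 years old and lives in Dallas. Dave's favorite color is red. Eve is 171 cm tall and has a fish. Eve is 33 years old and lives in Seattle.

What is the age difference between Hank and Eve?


|23 - 33| = 10

10


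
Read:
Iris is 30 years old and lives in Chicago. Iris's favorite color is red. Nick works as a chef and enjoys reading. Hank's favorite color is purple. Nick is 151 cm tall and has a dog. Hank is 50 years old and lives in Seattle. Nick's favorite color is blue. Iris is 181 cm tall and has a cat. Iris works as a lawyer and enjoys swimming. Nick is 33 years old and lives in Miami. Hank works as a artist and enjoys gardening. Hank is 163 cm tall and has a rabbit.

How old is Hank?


Hank is 50 years old

50


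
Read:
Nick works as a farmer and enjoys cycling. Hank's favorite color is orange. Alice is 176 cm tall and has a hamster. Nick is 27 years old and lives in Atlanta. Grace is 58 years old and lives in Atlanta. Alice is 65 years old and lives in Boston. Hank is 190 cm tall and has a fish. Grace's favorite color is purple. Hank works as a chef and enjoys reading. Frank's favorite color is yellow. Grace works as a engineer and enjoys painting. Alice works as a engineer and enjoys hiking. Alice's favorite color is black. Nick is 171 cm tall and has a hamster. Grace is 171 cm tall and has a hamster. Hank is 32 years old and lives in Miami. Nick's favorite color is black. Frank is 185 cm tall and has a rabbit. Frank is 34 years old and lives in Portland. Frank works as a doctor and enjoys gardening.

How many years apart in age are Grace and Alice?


58 vs 65, diff = 7

7


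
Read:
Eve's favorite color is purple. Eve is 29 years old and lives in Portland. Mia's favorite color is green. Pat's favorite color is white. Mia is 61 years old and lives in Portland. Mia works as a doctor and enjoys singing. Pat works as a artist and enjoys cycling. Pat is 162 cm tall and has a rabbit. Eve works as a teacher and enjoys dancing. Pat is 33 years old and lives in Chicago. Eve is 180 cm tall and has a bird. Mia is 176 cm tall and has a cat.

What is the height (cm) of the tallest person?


Tallest: Eve at 180 cm

180


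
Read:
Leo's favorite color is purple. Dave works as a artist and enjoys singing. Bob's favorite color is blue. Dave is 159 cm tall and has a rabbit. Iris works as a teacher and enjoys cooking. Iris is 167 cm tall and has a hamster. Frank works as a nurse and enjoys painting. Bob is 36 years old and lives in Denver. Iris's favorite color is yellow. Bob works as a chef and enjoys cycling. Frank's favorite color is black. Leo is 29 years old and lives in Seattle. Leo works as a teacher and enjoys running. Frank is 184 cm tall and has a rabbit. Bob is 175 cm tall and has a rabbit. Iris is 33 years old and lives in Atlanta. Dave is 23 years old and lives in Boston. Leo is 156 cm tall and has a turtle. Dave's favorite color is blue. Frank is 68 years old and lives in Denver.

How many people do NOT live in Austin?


Not in Austin: 5

5
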